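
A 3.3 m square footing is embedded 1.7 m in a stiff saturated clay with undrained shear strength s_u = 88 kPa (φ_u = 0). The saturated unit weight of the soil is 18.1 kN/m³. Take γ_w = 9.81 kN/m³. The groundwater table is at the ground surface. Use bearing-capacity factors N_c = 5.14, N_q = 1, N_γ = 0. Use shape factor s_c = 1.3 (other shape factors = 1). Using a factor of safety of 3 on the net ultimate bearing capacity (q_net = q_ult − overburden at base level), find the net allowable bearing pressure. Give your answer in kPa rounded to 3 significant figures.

q_all(net) ≈ 196 kPa

Water table at ground surface, so effective unit weight γ' = 18.1 − 9.81 = 8.29 kN/m³ is used throughout; overburden q = 8.29 × 1.7 = 14.093 kPa.
Cohesion term c·N_c·s_c = 88 × 5.14 × 1.3 = 588.02 kPa; surcharge term q·N_q = 14.093 × 1 = 14.093 kPa.
q_ult = 588.02 + 14.093 = 602.11 kPa.
q_net = 602.11 − 14.093 = 588.02 kPa.
q_all(net) = 588.02 / 3 = 196.01 kPa.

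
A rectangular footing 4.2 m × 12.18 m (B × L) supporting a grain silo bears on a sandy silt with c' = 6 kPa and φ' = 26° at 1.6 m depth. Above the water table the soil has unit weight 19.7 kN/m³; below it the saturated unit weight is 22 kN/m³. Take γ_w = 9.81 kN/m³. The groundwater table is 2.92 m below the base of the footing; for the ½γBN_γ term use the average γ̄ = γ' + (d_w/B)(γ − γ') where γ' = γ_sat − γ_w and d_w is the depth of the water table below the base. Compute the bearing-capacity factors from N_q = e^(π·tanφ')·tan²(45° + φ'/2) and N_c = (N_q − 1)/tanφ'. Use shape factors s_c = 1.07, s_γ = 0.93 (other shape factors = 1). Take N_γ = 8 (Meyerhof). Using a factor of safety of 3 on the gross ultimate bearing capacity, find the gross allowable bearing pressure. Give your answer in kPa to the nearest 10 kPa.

N_q = e^(π·tan26°)·tan²(58°) = 11.85; N_c = (N_q − 1)/tanφ' = 22.25.
Effective surcharge at the founding depth q = γ·D_f = 19.7 × 1.6 = 31.52 kPa.
With d_w = 2.92 m < B, γ̄ = 12.19 + (2.92/4.2) × (19.7 − 12.19) = 17.411 kN/m³.
q_ult = c·N_c·s_c + q·N_q + 0.5·γ·B·N_γ·s_γ
     = 6 × 22.254 × 1.07 + 31.52 × 11.854 + 0.5 × 17.411 × 4.2 × 8 × 0.93
     = 142.87 + 373.64 + 272.03 = 788.55 kPa.
q_all = 788.55 / 3 = 262.85 kPa.

q_all ≈ 260 kPa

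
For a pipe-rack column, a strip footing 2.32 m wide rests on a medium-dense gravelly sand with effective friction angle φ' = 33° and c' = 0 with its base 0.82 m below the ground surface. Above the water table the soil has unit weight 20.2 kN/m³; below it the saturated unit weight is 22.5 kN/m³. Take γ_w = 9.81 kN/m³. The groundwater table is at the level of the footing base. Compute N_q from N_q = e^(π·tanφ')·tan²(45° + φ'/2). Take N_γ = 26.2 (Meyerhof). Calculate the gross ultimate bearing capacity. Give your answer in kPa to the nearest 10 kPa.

tan33° = 0.6494, so N_q = e^(π×0.6494)·tan²(61.5°) = 7.692 × 3.392 = 26.09.
q = γ·D_f = 20.2 × 0.82 = 16.564 kPa.
For the ½γBN_γ term take γ' = 22.5 − 9.81 = 12.69 kN/m³ (soil below base is submerged).
q·N_q = 16.564 × 26.092 = 432.19 kPa
0.5·γ·B·N_γ = 0.5 × 12.69 × 2.32 × 26.2 = 385.67 kPa
q_ult = 432.19 + 385.67 = 817.86 kPa.

q_ult ≈ 820 kPa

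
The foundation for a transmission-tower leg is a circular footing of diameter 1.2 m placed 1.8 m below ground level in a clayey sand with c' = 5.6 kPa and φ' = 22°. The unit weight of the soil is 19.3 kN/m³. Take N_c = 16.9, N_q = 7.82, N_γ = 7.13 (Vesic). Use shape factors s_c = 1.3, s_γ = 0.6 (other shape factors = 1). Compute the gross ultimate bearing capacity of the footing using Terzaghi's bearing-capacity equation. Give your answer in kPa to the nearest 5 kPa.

q_ult ≈ 445 kPa

Overburden at base level: q = 19.3 × 1.8 = 34.74 kPa.
Cohesion term c·N_c·s_c = 5.6 × 16.9 × 1.3 = 123.03 kPa; surcharge term q·N_q = 34.74 × 7.82 = 271.67 kPa; self-weight term 0.5·γ·B·N_γ·s_γ = 0.5 × 19.3 × 1.2 × 7.13 × 0.6 = 49.539 kPa.
q_ult = 123.03 + 271.67 + 49.539 = 444.24 kPa.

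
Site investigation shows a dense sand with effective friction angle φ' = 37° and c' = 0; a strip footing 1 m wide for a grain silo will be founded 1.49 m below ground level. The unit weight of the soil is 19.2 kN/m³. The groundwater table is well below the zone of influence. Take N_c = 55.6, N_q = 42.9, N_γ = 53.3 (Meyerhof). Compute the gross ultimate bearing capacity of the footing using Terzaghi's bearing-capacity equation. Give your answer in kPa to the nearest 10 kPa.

q_ult ≈ 1740 kPa

q = γ·D_f = 19.2 × 1.49 = 28.608 kPa.
q·N_q = 28.608 × 42.9 = 1227.3 kPa
0.5·γ·B·N_γ = 0.5 × 19.2 × 1 × 53.3 = 511.68 kPa
q_ult = 1227.3 + 511.68 = 1739 kPa.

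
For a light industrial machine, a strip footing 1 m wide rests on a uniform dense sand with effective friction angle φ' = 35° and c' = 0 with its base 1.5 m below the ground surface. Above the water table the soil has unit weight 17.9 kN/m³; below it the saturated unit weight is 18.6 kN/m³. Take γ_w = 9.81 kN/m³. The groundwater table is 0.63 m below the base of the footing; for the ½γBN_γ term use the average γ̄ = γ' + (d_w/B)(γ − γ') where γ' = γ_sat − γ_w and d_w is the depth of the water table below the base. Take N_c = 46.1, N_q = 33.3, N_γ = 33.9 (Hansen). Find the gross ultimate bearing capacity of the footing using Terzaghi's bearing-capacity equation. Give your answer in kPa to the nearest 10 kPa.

q_ult ≈ 1140 kPa

q = γ·D_f = 17.9 × 1.5 = 26.85 kPa.
γ' = 8.79 kN/m³; averaging over the depth B below the base, γ̄ = γ' + (d_w/B)(γ − γ') = 14.529 kN/m³.
q·N_q = 26.85 × 33.3 = 894.1 kPa
0.5·γ·B·N_γ = 0.5 × 14.529 × 1 × 33.9 = 246.27 kPa
q_ult = 894.1 + 246.27 = 1140.4 kPa.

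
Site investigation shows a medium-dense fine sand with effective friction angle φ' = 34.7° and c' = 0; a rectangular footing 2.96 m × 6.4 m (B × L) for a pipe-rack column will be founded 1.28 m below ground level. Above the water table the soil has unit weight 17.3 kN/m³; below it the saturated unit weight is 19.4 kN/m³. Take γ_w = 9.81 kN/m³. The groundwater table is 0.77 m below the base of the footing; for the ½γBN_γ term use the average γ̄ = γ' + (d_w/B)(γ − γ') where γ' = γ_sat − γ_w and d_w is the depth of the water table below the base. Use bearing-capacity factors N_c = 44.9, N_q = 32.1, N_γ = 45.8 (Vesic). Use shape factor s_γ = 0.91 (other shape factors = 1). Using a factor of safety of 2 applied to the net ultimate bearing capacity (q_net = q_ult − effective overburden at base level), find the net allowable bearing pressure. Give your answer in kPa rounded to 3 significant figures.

q_all(net) ≈ 702 kPa

q = γ·D_f = 17.3 × 1.28 = 22.144 kPa.
γ' = 9.59 kN/m³; averaging over the depth B below the base, γ̄ = γ' + (d_w/B)(γ − γ') = 11.596 kN/m³.
q·N_q = 22.144 × 32.1 = 710.82 kPa
0.5·γ·B·N_γ·s_γ = 0.5 × 11.596 × 2.96 × 45.8 × 0.91 = 715.26 kPa
q_ult = 710.82 + 715.26 = 1426.1 kPa.
Net ultimate: q_net = 1426.1 − 22.144 = 1403.9 kPa.
q_all(net) = 1403.9 / 2 = 701.97 kPa.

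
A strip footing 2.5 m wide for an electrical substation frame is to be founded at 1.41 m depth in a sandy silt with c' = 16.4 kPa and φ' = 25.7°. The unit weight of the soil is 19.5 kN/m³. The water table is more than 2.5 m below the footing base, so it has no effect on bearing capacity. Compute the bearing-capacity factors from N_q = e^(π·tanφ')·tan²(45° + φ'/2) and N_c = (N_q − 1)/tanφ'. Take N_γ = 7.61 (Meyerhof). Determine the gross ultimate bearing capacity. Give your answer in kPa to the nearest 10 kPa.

q_ult ≈ 860 kPa

tan25.7° = 0.4813, so N_q = e^(π×0.4813)·tan²(57.85°) = 4.536 × 2.531 = 11.48.
N_c = (11.48 − 1)/tan25.7° = 21.78.
q = γ·D_f = 19.5 × 1.41 = 27.495 kPa.
c·N_c = 16.4 × 21.779 = 357.17 kPa
q·N_q = 27.495 × 11.481 = 315.68 kPa
0.5·γ·B·N_γ = 0.5 × 19.5 × 2.5 × 7.61 = 185.49 kPa
q_ult = 357.17 + 315.68 + 185.49 = 858.35 kPa.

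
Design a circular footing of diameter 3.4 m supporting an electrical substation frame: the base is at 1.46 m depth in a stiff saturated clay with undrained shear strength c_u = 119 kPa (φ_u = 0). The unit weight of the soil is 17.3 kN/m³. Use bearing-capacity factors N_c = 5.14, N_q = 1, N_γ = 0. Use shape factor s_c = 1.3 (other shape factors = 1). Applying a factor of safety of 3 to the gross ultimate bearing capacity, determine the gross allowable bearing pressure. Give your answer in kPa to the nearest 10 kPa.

Effective surcharge at the founding depth q = γ·D_f = 17.3 × 1.46 = 25.258 kPa.
q_ult = c·N_c·s_c + q·N_q
     = 119 × 5.14 × 1.3 + 25.258 × 1
     = 795.16 + 25.258 = 820.42 kPa.
q_all = q_ult / FS = 820.42 / 3 = 273.47 kPa.

q_all ≈ 270 kPa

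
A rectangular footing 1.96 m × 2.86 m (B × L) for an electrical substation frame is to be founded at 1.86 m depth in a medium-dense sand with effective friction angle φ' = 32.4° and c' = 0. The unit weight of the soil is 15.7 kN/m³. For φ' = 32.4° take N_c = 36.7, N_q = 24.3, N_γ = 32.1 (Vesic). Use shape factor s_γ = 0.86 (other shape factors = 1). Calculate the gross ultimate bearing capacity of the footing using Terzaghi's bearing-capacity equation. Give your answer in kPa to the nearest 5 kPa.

q_ult ≈ 1135 kPa

Effective surcharge at the founding depth q = γ·D_f = 15.7 × 1.86 = 29.202 kPa.
q_ult = q·N_q + 0.5·γ·B·N_γ·s_γ
     = 29.202 × 24.3 + 0.5 × 15.7 × 1.96 × 32.1 × 0.86
     = 709.61 + 424.75 = 1134.4 kPa.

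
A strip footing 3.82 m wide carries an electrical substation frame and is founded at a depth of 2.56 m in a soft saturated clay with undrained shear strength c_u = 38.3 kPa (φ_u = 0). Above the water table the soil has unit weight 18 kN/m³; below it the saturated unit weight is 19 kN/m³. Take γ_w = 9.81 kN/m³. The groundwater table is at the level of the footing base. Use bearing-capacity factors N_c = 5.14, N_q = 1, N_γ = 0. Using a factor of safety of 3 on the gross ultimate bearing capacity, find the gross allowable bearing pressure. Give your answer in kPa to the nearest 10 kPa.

q = γ·D_f = 18 × 2.56 = 46.08 kPa.
c·N_c = 38.3 × 5.14 = 196.86 kPa
q·N_q = 46.08 × 1 = 46.08 kPa
q_ult = 196.86 + 46.08 = 242.94 kPa.
q_all = 242.94 / 3 = 80.981 kPa.

q_all ≈ 80 kPa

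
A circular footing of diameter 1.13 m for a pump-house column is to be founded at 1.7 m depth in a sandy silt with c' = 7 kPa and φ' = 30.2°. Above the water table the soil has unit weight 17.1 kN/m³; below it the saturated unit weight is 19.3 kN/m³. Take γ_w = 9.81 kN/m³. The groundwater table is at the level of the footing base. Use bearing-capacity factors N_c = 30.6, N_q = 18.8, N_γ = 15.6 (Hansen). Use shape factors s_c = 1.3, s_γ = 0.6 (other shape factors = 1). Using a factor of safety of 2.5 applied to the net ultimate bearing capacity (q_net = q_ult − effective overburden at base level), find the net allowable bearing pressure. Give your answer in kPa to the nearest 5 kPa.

Overburden at base level: q = 17.1 × 1.7 = 29.07 kPa.
Below the base the soil is submerged, so the ½γBN_γ term uses γ' = 19.3 − 9.81 = 9.49 kN/m³.
Cohesion term c·N_c·s_c = 7 × 30.6 × 1.3 = 278.46 kPa; surcharge term q·N_q = 29.07 × 18.8 = 546.52 kPa; self-weight term 0.5·γ·B·N_γ·s_γ = 0.5 × 9.49 × 1.13 × 15.6 × 0.6 = 50.187 kPa.
q_ult = 278.46 + 546.52 + 50.187 = 875.16 kPa.
Net ultimate: q_net = 875.16 − 29.07 = 846.09 kPa.
q_all(net) = 846.09 / 2.5 = 338.44 kPa.

q_all(net) ≈ 340 kPa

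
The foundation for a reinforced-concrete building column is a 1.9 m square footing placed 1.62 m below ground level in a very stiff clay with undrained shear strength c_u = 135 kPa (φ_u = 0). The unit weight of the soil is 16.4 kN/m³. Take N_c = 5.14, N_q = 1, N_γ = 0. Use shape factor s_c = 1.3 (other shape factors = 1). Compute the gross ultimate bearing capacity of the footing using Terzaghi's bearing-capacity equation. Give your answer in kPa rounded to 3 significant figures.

q_ult ≈ 929 kPa

Effective surcharge at the founding depth q = γ·D_f = 16.4 × 1.62 = 26.568 kPa.
q_ult = c·N_c·s_c + q·N_q
     = 135 × 5.14 × 1.3 + 26.568 × 1
     = 902.07 + 26.568 = 928.64 kPa.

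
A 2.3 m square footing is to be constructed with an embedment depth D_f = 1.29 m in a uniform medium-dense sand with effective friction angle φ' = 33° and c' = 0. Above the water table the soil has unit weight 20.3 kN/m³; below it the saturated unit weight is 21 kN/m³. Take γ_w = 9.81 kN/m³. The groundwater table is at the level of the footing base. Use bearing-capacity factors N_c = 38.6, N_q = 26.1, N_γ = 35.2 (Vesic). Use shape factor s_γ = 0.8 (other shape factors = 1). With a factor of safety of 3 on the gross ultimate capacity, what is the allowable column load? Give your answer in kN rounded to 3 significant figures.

q = γ·D_f = 20.3 × 1.29 = 26.187 kPa.
For the ½γBN_γ term take γ' = 21 − 9.81 = 11.19 kN/m³ (soil below base is submerged).
q·N_q = 26.187 × 26.1 = 683.48 kPa
0.5·γ·B·N_γ·s_γ = 0.5 × 11.19 × 2.3 × 35.2 × 0.8 = 362.38 kPa
q_ult = 683.48 + 362.38 = 1045.9 kPa.
Gross allowable pressure q_all = 1045.9 / 3 = 348.62 kPa.
Footing area = 5.29 m², so allowable column load = 348.62 × 5.29 = 1844.2 kN.

P_all ≈ 1840 kN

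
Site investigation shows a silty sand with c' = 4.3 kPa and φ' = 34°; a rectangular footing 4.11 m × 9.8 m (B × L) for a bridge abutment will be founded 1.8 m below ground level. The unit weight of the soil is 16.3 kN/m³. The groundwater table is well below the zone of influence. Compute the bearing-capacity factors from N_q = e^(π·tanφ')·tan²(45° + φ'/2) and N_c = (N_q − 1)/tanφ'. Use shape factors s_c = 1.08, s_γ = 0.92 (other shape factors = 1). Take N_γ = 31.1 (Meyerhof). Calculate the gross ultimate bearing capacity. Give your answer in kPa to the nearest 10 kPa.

tan34° = 0.6745, so N_q = e^(π×0.6745)·tan²(62°) = 8.323 × 3.537 = 29.44.
N_c = (29.44 − 1)/tan34° = 42.16.
Effective surcharge at the founding depth q = γ·D_f = 16.3 × 1.8 = 29.34 kPa.
q_ult = c·N_c·s_c + q·N_q + 0.5·γ·B·N_γ·s_γ
     = 4.3 × 42.164 × 1.08 + 29.34 × 29.44 + 0.5 × 16.3 × 4.11 × 31.1 × 0.92
     = 195.81 + 863.76 + 958.4 = 2018 kPa.

q_ult ≈ 2020 kPa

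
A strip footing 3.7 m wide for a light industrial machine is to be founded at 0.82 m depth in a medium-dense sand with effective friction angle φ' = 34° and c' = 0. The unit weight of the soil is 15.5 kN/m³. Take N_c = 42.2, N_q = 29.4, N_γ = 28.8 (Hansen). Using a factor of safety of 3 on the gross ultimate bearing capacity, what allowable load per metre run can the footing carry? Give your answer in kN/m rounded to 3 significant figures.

Overburden at base level: q = 15.5 × 0.82 = 12.71 kPa.
Surcharge term q·N_q = 12.71 × 29.4 = 373.67 kPa; self-weight term 0.5·γ·B·N_γ = 0.5 × 15.5 × 3.7 × 28.8 = 825.84 kPa.
q_ult = 373.67 + 825.84 = 1199.5 kPa.
Gross allowable pressure q_all = 1199.5 / 3 = 399.84 kPa.
Allowable wall load = q_all × B = 399.84 × 3.7 = 1479.4 kN per metre run.

≈ 1480 kN/m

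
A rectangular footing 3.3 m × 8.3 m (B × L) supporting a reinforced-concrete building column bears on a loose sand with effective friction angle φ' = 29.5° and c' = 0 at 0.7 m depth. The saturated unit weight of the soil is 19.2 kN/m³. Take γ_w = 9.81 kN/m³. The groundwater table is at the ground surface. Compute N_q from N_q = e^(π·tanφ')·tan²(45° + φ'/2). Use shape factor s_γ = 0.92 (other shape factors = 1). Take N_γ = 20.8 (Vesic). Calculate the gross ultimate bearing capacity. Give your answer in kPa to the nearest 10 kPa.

q_ult ≈ 410 kPa

tan29.5° = 0.5658, so N_q = e^(π×0.5658)·tan²(59.75°) = 5.915 × 2.94 = 17.39.
γ' = 19.2 − 9.81 = 9.39 kN/m³ (submerged throughout). q = 9.39 × 0.7 = 6.573 kPa; the same γ' applies in the ½γBN_γ term.
q·N_q = 6.573 × 17.391 = 114.31 kPa
0.5·γ·B·N_γ·s_γ = 0.5 × 9.39 × 3.3 × 20.8 × 0.92 = 296.48 kPa
q_ult = 114.31 + 296.48 = 410.79 kPa.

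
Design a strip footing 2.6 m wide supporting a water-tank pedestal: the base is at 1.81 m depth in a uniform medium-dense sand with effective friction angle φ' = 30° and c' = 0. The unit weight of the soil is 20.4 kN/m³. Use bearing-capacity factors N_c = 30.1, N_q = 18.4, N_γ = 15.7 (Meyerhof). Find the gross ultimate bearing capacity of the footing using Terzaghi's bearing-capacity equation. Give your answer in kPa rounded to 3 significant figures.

Effective surcharge at the founding depth q = γ·D_f = 20.4 × 1.81 = 36.924 kPa.
q_ult = q·N_q + 0.5·γ·B·N_γ
     = 36.924 × 18.4 + 0.5 × 20.4 × 2.6 × 15.7
     = 679.4 + 416.36 = 1095.8 kPa.

q_ult ≈ 1100 kPa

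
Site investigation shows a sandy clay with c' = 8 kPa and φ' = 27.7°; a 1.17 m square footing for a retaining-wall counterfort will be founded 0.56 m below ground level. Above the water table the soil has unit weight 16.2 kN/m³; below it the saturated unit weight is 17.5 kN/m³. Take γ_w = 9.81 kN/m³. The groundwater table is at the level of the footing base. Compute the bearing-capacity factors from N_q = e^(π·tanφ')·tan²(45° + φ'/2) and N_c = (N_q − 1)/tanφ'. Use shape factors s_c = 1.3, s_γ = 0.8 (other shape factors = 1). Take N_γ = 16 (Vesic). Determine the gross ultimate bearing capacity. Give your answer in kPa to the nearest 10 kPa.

q_ult ≈ 450 kPa

tan27.7° = 0.525, so N_q = e^(π×0.525)·tan²(58.85°) = 5.204 × 2.737 = 14.24.
N_c = (14.24 − 1)/tan27.7° = 25.23.
Effective surcharge at the founding depth q = γ·D_f = 16.2 × 0.56 = 9.072 kPa.
The water table coincides with the base, so in the self-weight term γ → γ' = 7.69 kN/m³.
q_ult = c·N_c·s_c + q·N_q + 0.5·γ·B·N_γ·s_γ
     = 8 × 25.226 × 1.3 + 9.072 × 14.244 + 0.5 × 7.69 × 1.17 × 16 × 0.8
     = 262.35 + 129.22 + 57.583 = 449.15 kPa.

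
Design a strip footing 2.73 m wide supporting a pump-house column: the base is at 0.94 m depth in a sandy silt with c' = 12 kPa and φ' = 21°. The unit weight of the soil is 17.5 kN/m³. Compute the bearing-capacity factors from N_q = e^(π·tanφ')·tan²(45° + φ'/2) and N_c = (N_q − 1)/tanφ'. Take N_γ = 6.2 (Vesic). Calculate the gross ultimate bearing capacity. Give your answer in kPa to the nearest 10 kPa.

tan21° = 0.3839, so N_q = e^(π×0.3839)·tan²(55.5°) = 3.34 × 2.117 = 7.07.
N_c = (7.07 − 1)/tan21° = 15.81.
Effective surcharge at the founding depth q = γ·D_f = 17.5 × 0.94 = 16.45 kPa.
q_ult = c·N_c + q·N_q + 0.5·γ·B·N_γ
     = 12 × 15.815 + 16.45 × 7.0708 + 0.5 × 17.5 × 2.73 × 6.2
     = 189.78 + 116.31 + 148.1 = 454.2 kPa.

q_ult ≈ 450 kPa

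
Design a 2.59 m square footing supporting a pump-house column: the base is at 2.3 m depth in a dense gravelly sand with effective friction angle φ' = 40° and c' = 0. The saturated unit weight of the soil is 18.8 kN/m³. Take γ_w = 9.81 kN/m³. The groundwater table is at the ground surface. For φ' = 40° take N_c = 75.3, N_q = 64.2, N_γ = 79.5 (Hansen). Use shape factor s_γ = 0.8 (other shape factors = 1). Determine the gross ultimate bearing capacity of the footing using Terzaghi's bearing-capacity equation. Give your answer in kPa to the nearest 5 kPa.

q_ult ≈ 2070 kPa

γ' = 18.8 − 9.81 = 8.99 kN/m³ (submerged throughout). q = 8.99 × 2.3 = 20.677 kPa; the same γ' applies in the ½γBN_γ term.
q·N_q = 20.677 × 64.2 = 1327.5 kPa
0.5·γ·B·N_γ·s_γ = 0.5 × 8.99 × 2.59 × 79.5 × 0.8 = 740.43 kPa
q_ult = 1327.5 + 740.43 = 2067.9 kPa.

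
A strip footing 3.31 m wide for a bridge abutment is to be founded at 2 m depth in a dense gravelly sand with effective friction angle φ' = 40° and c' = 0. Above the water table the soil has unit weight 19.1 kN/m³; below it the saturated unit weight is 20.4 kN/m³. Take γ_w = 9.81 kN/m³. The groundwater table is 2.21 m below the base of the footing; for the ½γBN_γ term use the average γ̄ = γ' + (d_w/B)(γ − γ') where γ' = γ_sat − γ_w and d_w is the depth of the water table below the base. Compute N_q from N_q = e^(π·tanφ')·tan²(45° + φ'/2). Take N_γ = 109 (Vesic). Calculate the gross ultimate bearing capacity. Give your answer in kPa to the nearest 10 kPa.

q_ult ≈ 5390 kPa

tan40° = 0.8391, so N_q = e^(π×0.8391)·tan²(65°) = 13.959 × 4.599 = 64.2.
Overburden at base level: q = 19.1 × 2 = 38.2 kPa.
The water table is 2.21 m below the base (< B = 3.31 m), so the ½γBN_γ term uses γ̄ = γ' + (d_w/B)(γ − γ') = 10.59 + (2.21/3.31)(19.1 − 10.59) = 16.272 kN/m³.
Surcharge term q·N_q = 38.2 × 64.195 = 2452.3 kPa; self-weight term 0.5·γ·B·N_γ = 0.5 × 16.272 × 3.31 × 109 = 2935.4 kPa.
q_ult = 2452.3 + 2935.4 = 5387.6 kPa.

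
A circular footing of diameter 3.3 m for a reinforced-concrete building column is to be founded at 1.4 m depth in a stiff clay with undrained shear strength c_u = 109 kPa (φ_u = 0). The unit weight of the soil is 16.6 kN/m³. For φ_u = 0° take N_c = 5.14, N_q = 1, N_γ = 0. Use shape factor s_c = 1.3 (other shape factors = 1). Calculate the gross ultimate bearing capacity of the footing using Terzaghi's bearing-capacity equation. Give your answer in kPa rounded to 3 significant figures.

q_ult ≈ 752 kPa

q = γ·D_f = 16.6 × 1.4 = 23.24 kPa.
c·N_c·s_c = 109 × 5.14 × 1.3 = 728.34 kPa
q·N_q = 23.24 × 1 = 23.24 kPa
q_ult = 728.34 + 23.24 = 751.58 kPa.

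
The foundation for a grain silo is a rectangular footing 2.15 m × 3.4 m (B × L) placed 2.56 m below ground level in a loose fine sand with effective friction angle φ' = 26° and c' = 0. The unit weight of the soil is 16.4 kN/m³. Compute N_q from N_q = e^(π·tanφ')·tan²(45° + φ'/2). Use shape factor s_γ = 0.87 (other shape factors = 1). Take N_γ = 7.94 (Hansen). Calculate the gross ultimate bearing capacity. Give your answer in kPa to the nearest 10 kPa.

q_ult ≈ 620 kPa

tan26° = 0.4877, so N_q = e^(π×0.4877)·tan²(58°) = 4.629 × 2.561 = 11.85.
q = γ·D_f = 16.4 × 2.56 = 41.984 kPa.
q·N_q = 41.984 × 11.854 = 497.69 kPa
0.5·γ·B·N_γ·s_γ = 0.5 × 16.4 × 2.15 × 7.94 × 0.87 = 121.78 kPa
q_ult = 497.69 + 121.78 = 619.47 kPa.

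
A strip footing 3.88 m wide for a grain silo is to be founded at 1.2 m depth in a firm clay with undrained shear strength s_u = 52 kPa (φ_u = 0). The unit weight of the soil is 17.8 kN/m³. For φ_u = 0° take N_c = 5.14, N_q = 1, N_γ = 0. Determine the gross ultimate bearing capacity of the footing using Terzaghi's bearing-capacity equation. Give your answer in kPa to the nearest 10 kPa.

q = γ·D_f = 17.8 × 1.2 = 21.36 kPa.
c·N_c = 52 × 5.14 = 267.28 kPa
q·N_q = 21.36 × 1 = 21.36 kPa
q_ult = 267.28 + 21.36 = 288.64 kPa.

q_ult ≈ 290 kPa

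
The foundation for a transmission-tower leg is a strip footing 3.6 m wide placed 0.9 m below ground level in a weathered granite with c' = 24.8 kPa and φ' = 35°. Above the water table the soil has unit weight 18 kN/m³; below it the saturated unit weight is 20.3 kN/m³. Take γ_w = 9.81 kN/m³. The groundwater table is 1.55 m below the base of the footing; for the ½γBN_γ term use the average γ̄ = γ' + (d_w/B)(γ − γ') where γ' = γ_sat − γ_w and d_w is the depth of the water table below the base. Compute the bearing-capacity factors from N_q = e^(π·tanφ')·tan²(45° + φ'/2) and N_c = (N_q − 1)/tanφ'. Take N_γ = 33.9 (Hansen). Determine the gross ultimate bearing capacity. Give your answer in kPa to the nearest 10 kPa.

q_ult ≈ 2520 kPa

tan35° = 0.7002, so N_q = e^(π×0.7002)·tan²(62.5°) = 9.023 × 3.69 = 33.3.
N_c = (33.3 − 1)/tan35° = 46.12.
Effective surcharge at the founding depth q = γ·D_f = 18 × 0.9 = 16.2 kPa.
With d_w = 1.55 m < B, γ̄ = 10.49 + (1.55/3.6) × (18 − 10.49) = 13.723 kN/m³.
q_ult = c·N_c + q·N_q + 0.5·γ·B·N_γ
     = 24.8 × 46.124 + 16.2 × 33.296 + 0.5 × 13.723 × 3.6 × 33.9
     = 1143.9 + 539.4 + 837.41 = 2520.7 kPa.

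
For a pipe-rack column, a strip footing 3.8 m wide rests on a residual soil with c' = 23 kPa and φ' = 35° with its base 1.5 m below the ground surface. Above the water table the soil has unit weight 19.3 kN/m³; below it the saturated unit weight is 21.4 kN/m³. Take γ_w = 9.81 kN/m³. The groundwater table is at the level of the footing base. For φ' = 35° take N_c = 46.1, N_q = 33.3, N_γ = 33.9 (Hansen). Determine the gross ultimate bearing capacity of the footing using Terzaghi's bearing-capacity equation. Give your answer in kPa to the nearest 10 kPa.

q = γ·D_f = 19.3 × 1.5 = 28.95 kPa.
For the ½γBN_γ term take γ' = 21.4 − 9.81 = 11.59 kN/m³ (soil below base is submerged).
c·N_c = 23 × 46.1 = 1060.3 kPa
q·N_q = 28.95 × 33.3 = 964.03 kPa
0.5·γ·B·N_γ = 0.5 × 11.59 × 3.8 × 33.9 = 746.51 kPa
q_ult = 1060.3 + 964.03 + 746.51 = 2770.8 kPa.

q_ult ≈ 2770 kPa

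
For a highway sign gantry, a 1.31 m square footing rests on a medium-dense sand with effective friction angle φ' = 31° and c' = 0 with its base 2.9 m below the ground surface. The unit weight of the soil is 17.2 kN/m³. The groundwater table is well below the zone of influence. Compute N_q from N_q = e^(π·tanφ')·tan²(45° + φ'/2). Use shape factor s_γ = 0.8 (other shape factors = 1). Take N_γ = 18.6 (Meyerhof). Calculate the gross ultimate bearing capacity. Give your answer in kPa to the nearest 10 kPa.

tan31° = 0.6009, so N_q = e^(π×0.6009)·tan²(60.5°) = 6.604 × 3.124 = 20.63.
Effective surcharge at the founding depth q = γ·D_f = 17.2 × 2.9 = 49.88 kPa.
q_ult = q·N_q + 0.5·γ·B·N_γ·s_γ
     = 49.88 × 20.631 + 0.5 × 17.2 × 1.31 × 18.6 × 0.8
     = 1029.1 + 167.64 = 1196.7 kPa.

q_ult ≈ 1200 kPa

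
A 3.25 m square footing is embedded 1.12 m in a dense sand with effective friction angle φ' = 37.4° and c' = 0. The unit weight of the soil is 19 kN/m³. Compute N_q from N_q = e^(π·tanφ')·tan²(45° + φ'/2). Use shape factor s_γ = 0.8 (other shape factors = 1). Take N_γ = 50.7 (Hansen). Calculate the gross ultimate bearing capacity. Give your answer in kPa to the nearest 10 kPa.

tan37.4° = 0.7646, so N_q = e^(π×0.7646)·tan²(63.7°) = 11.044 × 4.094 = 45.22.
Effective surcharge at the founding depth q = γ·D_f = 19 × 1.12 = 21.28 kPa.
q_ult = q·N_q + 0.5·γ·B·N_γ·s_γ
     = 21.28 × 45.215 + 0.5 × 19 × 3.25 × 50.7 × 0.8
     = 962.18 + 1252.3 = 2214.5 kPa.

q_ult ≈ 2210 kPa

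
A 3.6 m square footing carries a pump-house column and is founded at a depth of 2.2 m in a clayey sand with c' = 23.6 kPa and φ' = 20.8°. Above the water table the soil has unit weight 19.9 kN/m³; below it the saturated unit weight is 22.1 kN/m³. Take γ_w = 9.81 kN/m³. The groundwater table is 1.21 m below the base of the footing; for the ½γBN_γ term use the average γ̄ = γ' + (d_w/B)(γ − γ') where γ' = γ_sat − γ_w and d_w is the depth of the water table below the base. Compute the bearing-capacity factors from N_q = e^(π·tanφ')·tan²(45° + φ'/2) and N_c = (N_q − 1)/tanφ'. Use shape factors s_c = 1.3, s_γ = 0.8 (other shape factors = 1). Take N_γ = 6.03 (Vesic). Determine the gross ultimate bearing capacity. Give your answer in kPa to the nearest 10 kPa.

q_ult ≈ 910 kPa

tan20.8° = 0.3799, so N_q = e^(π×0.3799)·tan²(55.4°) = 3.298 × 2.101 = 6.93.
N_c = (6.93 − 1)/tan20.8° = 15.61.
q = γ·D_f = 19.9 × 2.2 = 43.78 kPa.
γ' = 12.29 kN/m³; averaging over the depth B below the base, γ̄ = γ' + (d_w/B)(γ − γ') = 14.848 kN/m³.
c·N_c·s_c = 23.6 × 15.612 × 1.3 = 478.98 kPa
q·N_q = 43.78 × 6.9305 = 303.42 kPa
0.5·γ·B·N_γ·s_γ = 0.5 × 14.848 × 3.6 × 6.03 × 0.8 = 128.93 kPa
q_ult = 478.98 + 303.42 + 128.93 = 911.32 kPa.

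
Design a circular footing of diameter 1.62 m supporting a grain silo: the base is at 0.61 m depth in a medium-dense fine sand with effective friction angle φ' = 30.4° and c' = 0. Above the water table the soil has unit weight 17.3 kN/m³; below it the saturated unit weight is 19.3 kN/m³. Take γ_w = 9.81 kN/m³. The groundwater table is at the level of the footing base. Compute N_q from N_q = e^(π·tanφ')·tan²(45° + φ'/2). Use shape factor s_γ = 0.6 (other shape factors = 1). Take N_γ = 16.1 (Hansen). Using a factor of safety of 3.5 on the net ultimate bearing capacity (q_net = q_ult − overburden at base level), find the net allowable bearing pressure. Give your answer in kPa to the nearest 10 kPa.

N_q = e^(π·tan30.4°)·tan²(60.2°) = 19.26.
Effective surcharge at the founding depth q = γ·D_f = 17.3 × 0.61 = 10.553 kPa.
The water table coincides with the base, so in the self-weight term γ → γ' = 9.49 kN/m³.
q_ult = q·N_q + 0.5·γ·B·N_γ·s_γ
     = 10.553 × 19.258 + 0.5 × 9.49 × 1.62 × 16.1 × 0.6
     = 203.23 + 74.255 = 277.49 kPa.
q_net = 277.49 − 10.553 = 266.93 kPa.
q_all(net) = 266.93 / 3.5 = 76.266 kPa.

q_all(net) ≈ 80 kPa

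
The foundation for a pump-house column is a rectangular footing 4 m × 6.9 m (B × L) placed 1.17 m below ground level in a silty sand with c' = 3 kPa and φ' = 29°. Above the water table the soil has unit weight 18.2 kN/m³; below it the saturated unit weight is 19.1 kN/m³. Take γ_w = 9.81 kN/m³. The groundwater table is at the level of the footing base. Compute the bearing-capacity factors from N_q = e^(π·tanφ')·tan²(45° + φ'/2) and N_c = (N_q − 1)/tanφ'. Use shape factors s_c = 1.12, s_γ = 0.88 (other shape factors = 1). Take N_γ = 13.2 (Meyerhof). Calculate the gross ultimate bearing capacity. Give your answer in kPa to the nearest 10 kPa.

q_ult ≈ 660 kPa

tan29° = 0.5543, so N_q = e^(π×0.5543)·tan²(59.5°) = 5.705 × 2.882 = 16.44.
N_c = (16.44 − 1)/tan29° = 27.86.
q = γ·D_f = 18.2 × 1.17 = 21.294 kPa.
For the ½γBN_γ term take γ' = 19.1 − 9.81 = 9.29 kN/m³ (soil below base is submerged).
c·N_c·s_c = 3 × 27.86 × 1.12 = 93.611 kPa
q·N_q = 21.294 × 16.443 = 350.14 kPa
0.5·γ·B·N_γ·s_γ = 0.5 × 9.29 × 4 × 13.2 × 0.88 = 215.83 kPa
q_ult = 93.611 + 350.14 + 215.83 = 659.58 kPa.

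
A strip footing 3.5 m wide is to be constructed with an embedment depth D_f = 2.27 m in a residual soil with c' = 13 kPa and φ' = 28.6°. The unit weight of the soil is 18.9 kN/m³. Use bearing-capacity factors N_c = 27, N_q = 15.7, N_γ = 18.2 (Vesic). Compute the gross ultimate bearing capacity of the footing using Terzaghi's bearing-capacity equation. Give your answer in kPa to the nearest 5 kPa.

q_ult ≈ 1625 kPa

q = γ·D_f = 18.9 × 2.27 = 42.903 kPa.
c·N_c = 13 × 27 = 351 kPa
q·N_q = 42.903 × 15.7 = 673.58 kPa
0.5·γ·B·N_γ = 0.5 × 18.9 × 3.5 × 18.2 = 601.96 kPa
q_ult = 351 + 673.58 + 601.96 = 1626.5 kPa.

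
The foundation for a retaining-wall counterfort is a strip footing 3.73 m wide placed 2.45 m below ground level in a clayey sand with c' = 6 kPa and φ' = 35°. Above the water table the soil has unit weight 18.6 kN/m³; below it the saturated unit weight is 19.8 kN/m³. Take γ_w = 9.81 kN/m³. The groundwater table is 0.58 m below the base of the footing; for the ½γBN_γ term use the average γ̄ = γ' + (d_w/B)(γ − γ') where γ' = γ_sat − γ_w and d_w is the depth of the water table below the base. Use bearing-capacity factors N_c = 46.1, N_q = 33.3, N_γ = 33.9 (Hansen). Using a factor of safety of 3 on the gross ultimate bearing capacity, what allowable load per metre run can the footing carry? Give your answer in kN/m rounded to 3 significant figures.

Effective surcharge at the founding depth q = γ·D_f = 18.6 × 2.45 = 45.57 kPa.
With d_w = 0.58 m < B, γ̄ = 9.99 + (0.58/3.73) × (18.6 − 9.99) = 11.329 kN/m³.
q_ult = c·N_c + q·N_q + 0.5·γ·B·N_γ
     = 6 × 46.1 + 45.57 × 33.3 + 0.5 × 11.329 × 3.73 × 33.9
     = 276.6 + 1517.5 + 716.25 = 2510.3 kPa.
Gross allowable pressure q_all = 2510.3 / 3 = 836.78 kPa.
Allowable wall load = q_all × B = 836.78 × 3.73 = 3121.2 kN per metre run.

≈ 3120 kN/m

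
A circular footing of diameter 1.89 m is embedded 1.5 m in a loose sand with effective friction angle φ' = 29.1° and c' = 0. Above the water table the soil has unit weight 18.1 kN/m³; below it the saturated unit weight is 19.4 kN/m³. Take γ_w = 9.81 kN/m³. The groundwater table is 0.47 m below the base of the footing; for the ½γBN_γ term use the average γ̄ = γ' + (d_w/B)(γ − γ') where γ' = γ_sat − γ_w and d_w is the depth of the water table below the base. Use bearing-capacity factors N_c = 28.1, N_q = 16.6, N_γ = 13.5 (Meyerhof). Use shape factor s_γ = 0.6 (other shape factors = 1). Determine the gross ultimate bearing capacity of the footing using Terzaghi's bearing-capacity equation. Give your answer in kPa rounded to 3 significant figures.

q_ult ≈ 540 kPa

q = γ·D_f = 18.1 × 1.5 = 27.15 kPa.
γ' = 9.59 kN/m³; averaging over the depth B below the base, γ̄ = γ' + (d_w/B)(γ − γ') = 11.706 kN/m³.
q·N_q = 27.15 × 16.6 = 450.69 kPa
0.5·γ·B·N_γ·s_γ = 0.5 × 11.706 × 1.89 × 13.5 × 0.6 = 89.605 kPa
q_ult = 450.69 + 89.605 = 540.3 kPa.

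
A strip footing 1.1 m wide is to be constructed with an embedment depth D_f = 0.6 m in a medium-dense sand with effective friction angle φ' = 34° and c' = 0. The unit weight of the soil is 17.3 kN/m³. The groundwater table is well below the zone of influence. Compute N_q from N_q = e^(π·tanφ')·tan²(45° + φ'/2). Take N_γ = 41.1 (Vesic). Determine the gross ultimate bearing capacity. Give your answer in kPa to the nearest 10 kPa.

q_ult ≈ 700 kPa

tan34° = 0.6745, so N_q = e^(π×0.6745)·tan²(62°) = 8.323 × 3.537 = 29.44.
Overburden at base level: q = 17.3 × 0.6 = 10.38 kPa.
Surcharge term q·N_q = 10.38 × 29.44 = 305.59 kPa; self-weight term 0.5·γ·B·N_γ = 0.5 × 17.3 × 1.1 × 41.1 = 391.07 kPa.
q_ult = 305.59 + 391.07 = 696.65 kPa.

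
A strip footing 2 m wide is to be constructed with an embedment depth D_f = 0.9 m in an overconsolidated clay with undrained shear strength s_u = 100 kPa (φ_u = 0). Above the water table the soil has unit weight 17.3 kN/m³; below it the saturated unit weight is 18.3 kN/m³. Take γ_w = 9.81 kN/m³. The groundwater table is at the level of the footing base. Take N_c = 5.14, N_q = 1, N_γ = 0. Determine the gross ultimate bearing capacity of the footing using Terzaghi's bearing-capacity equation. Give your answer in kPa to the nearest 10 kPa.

q_ult ≈ 530 kPa

Effective surcharge at the founding depth q = γ·D_f = 17.3 × 0.9 = 15.57 kPa.
q_ult = c·N_c + q·N_q
     = 100 × 5.14 + 15.57 × 1
     = 514 + 15.57 = 529.57 kPa.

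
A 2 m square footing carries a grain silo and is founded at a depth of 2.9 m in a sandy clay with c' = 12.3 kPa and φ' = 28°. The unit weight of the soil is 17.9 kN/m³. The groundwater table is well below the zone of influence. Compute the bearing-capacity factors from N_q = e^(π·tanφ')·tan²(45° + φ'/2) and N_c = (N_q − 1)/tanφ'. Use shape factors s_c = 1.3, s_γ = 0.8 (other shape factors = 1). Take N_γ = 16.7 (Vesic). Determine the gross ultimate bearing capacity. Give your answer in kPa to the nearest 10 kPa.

tan28° = 0.5317, so N_q = e^(π×0.5317)·tan²(59°) = 5.314 × 2.77 = 14.72.
N_c = (14.72 − 1)/tan28° = 25.8.
q = γ·D_f = 17.9 × 2.9 = 51.91 kPa.
c·N_c·s_c = 12.3 × 25.803 × 1.3 = 412.6 kPa
q·N_q = 51.91 × 14.72 = 764.11 kPa
0.5·γ·B·N_γ·s_γ = 0.5 × 17.9 × 2 × 16.7 × 0.8 = 239.14 kPa
q_ult = 412.6 + 764.11 + 239.14 = 1415.8 kPa.

q_ult ≈ 1420 kPa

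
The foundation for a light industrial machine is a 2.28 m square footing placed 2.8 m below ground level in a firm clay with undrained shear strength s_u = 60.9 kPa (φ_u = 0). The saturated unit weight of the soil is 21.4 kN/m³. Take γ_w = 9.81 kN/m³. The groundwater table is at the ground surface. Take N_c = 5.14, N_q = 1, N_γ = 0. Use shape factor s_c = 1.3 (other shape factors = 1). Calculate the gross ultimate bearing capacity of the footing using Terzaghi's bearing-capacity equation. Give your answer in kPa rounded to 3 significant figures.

γ' = 21.4 − 9.81 = 11.59 kN/m³ (submerged throughout). q = 11.59 × 2.8 = 32.452 kPa.
c·N_c·s_c = 60.9 × 5.14 × 1.3 = 406.93 kPa
q·N_q = 32.452 × 1 = 32.452 kPa
q_ult = 406.93 + 32.452 = 439.39 kPa.

q_ult ≈ 439 kPa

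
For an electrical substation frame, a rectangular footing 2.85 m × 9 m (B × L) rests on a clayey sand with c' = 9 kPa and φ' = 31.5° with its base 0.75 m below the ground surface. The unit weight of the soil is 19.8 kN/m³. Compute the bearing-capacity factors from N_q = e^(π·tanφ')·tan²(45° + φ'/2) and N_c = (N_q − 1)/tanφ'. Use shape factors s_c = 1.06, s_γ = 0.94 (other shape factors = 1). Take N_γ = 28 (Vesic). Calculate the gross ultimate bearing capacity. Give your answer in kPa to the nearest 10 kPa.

tan31.5° = 0.6128, so N_q = e^(π×0.6128)·tan²(60.75°) = 6.856 × 3.188 = 21.86.
N_c = (21.86 − 1)/tan31.5° = 34.04.
Overburden at base level: q = 19.8 × 0.75 = 14.85 kPa.
Cohesion term c·N_c·s_c = 9 × 34.042 × 1.06 = 324.76 kPa; surcharge term q·N_q = 14.85 × 21.861 = 324.64 kPa; self-weight term 0.5·γ·B·N_γ·s_γ = 0.5 × 19.8 × 2.85 × 28 × 0.94 = 742.62 kPa.
q_ult = 324.76 + 324.64 + 742.62 = 1392 kPa.

q_ult ≈ 1390 kPa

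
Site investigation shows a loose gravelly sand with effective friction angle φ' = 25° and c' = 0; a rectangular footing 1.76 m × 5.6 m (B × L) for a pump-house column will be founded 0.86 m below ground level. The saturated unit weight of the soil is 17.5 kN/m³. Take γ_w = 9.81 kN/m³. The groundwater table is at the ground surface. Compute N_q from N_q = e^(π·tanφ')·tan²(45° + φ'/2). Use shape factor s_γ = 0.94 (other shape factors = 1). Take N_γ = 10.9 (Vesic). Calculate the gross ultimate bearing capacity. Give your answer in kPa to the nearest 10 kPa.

q_ult ≈ 140 kPa

tan25° = 0.4663, so N_q = e^(π×0.4663)·tan²(57.5°) = 4.327 × 2.464 = 10.66.
Water table at ground surface, so effective unit weight γ' = 17.5 − 9.81 = 7.69 kN/m³ is used throughout; overburden q = 7.69 × 0.86 = 6.6134 kPa; the same γ' applies in the ½γBN_γ term.
Surcharge term q·N_q = 6.6134 × 10.662 = 70.513 kPa; self-weight term 0.5·γ·B·N_γ·s_γ = 0.5 × 7.69 × 1.76 × 10.9 × 0.94 = 69.337 kPa.
q_ult = 70.513 + 69.337 = 139.85 kPa.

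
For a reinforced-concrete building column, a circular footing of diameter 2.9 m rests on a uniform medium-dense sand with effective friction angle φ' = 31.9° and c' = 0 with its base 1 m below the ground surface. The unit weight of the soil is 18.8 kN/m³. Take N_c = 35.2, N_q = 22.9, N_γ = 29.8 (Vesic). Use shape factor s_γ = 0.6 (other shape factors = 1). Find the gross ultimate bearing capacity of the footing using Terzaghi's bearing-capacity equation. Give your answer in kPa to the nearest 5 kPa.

Effective surcharge at the founding depth q = γ·D_f = 18.8 × 1 = 18.8 kPa.
q_ult = q·N_q + 0.5·γ·B·N_γ·s_γ
     = 18.8 × 22.9 + 0.5 × 18.8 × 2.9 × 29.8 × 0.6
     = 430.52 + 487.41 = 917.93 kPa.

q_ult ≈ 920 kPa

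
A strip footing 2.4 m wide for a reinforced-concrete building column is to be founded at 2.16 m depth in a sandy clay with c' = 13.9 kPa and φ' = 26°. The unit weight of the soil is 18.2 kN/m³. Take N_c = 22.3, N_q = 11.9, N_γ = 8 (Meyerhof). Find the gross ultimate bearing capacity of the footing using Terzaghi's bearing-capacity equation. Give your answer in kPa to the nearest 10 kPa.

Effective surcharge at the founding depth q = γ·D_f = 18.2 × 2.16 = 39.312 kPa.
q_ult = c·N_c + q·N_q + 0.5·γ·B·N_γ
     = 13.9 × 22.3 + 39.312 × 11.9 + 0.5 × 18.2 × 2.4 × 8
     = 309.97 + 467.81 + 174.72 = 952.5 kPa.

q_ult ≈ 950 kPa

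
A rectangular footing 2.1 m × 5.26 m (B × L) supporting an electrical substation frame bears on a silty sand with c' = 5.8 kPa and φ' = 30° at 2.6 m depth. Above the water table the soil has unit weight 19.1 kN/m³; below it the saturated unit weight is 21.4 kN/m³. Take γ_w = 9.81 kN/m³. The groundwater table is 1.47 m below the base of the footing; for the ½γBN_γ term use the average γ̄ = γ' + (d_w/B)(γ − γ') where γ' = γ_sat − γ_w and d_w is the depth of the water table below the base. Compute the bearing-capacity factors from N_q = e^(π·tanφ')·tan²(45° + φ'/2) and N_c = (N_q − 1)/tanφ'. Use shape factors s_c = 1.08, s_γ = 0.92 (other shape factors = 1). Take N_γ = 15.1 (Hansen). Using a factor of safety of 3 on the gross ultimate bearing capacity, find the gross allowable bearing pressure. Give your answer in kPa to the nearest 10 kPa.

N_q = e^(π·tan30°)·tan²(60°) = 18.4; N_c = (N_q − 1)/tanφ' = 30.14.
Effective surcharge at the founding depth q = γ·D_f = 19.1 × 2.6 = 49.66 kPa.
With d_w = 1.47 m < B, γ̄ = 11.59 + (1.47/2.1) × (19.1 − 11.59) = 16.847 kN/m³.
q_ult = c·N_c·s_c + q·N_q + 0.5·γ·B·N_γ·s_γ
     = 5.8 × 30.14 × 1.08 + 49.66 × 18.401 + 0.5 × 16.847 × 2.1 × 15.1 × 0.92
     = 188.79 + 913.8 + 245.74 = 1348.3 kPa.
q_all = 1348.3 / 3 = 449.44 kPa.

q_all ≈ 450 kPa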